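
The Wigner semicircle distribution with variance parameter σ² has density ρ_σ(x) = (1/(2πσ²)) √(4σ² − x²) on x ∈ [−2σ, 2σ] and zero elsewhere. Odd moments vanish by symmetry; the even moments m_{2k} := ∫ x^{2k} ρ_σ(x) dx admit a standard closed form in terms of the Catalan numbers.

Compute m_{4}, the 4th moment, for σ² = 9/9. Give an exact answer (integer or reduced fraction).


By the scaled semicircle moment identity, m_{2k} = σ^{2k} · C_k with k = 2.
C_2 = (1/(k+1)) · C(2k, k) = (1/3) · C(4, 2) = (1/3) · 6 = 2.
σ^{2k} = (σ²)^k = (9/9)^2 = 1.

Therefore m_{4} = σ^{4} · C_2 = 1 · 2 = 2.


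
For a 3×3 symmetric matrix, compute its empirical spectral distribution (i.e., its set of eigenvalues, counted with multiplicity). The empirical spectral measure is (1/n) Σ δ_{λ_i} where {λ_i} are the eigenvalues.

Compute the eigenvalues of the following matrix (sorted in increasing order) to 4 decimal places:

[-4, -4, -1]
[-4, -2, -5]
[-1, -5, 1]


Since M is real symmetric, all three eigenvalues are real; they are the roots of det(λI − M) = λ³ − (tr M) λ² + s λ − det M, where s is the sum of the principal 2×2 minors.
tr M = -4 + (-2) + 1 = -5.
s = ((-4)·(-2) − (-4)²) + ((-4)·1 − (-1)²) + ((-2)·1 − (-5)²) = -8 + (-5) + (-27) = -40.
det M (expand along row 1) = (-4)·(-27) − (-4)·(-9) + (-1)·18 = 54.
Characteristic polynomial: λ³ + 5λ² − 40λ − 54 = 0.
Substitute λ = y + (tr M)/3 = y − 1.666667 to remove the quadratic term: y³ + p·y + q = 0 with p = s − (tr M)²/3 = -48.333333 and q = −2(tr M)³/27 + (tr M)·s/3 − det M = 21.925926.
Three real roots ⇒ use the trigonometric (Viète) form: r = 2√(−p/3) = 8.027730, φ = arccos(3q/(p·r)) = arccos(-0.169527) = 1.741146 rad.
y_k = r·cos(φ/3 − 2πk/3) for k = 0, 1, 2 gives y = 6.713214, 0.455596, -7.168811.
λ_k = y_k − 1.666667 gives λ = 5.0465, -1.2111, -8.8355 (check: the sum is -5.0000 = tr M).

Eigenvalues sorted in increasing order: [-8.8355, -1.2111, 5.0465].


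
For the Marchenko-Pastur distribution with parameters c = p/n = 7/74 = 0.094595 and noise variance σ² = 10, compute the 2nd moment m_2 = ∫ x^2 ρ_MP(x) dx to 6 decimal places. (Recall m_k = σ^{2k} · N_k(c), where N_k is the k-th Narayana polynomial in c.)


E[X²] = σ⁴ (1 + c) (second MP moment). With σ² = 10 (so σ⁴ = 100) and c = 7/74 = 0.094595: E[X²] = 100 · (1 + 0.094595) = 100 · 1.094595.

So E[X^2] = 109.459459.


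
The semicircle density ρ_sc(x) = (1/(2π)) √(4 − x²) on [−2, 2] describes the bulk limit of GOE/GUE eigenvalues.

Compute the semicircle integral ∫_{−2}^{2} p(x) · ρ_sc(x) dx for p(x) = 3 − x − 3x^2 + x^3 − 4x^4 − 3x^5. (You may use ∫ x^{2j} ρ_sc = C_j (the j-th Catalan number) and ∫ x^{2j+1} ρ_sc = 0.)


Write p(x) = Σ a_i x^i, split into monomials and integrate each against ρ_sc separately.
Using ∫ x^{2j} ρ_sc = C_j = (1/(j+1)) C(2j, j) (Catalan numbers) and ∫ x^{2j+1} ρ_sc = 0 (odd monomials vanish by symmetry):
  i = 0 (even): a_0 · C_{0} = 3 · 1 = 3
  i = 1 (odd): ∫ x^1 ρ_sc = 0 (vanishes)
  i = 2 (even): a_2 · C_{1} = -3 · 1 = -3
  i = 3 (odd): ∫ x^3 ρ_sc = 0 (vanishes)
  i = 4 (even): a_4 · C_{2} = -4 · 2 = -8
  i = 5 (odd): ∫ x^5 ρ_sc = 0 (vanishes)

Summing the contributions: ∫_{−2}^{2} p(x) ρ_sc(x) dx = 3 + (-3) + (-8) = -8.


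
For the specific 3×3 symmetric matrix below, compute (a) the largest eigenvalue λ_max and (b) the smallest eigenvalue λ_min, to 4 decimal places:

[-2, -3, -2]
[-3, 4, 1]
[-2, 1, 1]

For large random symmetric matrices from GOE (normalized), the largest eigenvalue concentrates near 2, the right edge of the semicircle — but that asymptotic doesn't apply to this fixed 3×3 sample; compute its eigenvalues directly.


Since M is real symmetric, all three eigenvalues are real; they are the roots of det(λI − M) = λ³ − (tr M) λ² + s λ − det M, where s is the sum of the principal 2×2 minors.
tr M = -2 + 4 + 1 = 3.
s = ((-2)·4 − (-3)²) + ((-2)·1 − (-2)²) + (4·1 − 1²) = -17 + (-6) + 3 = -20.
det M (expand along row 1) = (-2)·3 − (-3)·(-1) + (-2)·5 = -19.
Characteristic polynomial: λ³ − 3λ² − 20λ + 19 = 0.
Substitute λ = y + (tr M)/3 = y + 1.000000 to remove the quadratic term: y³ + p·y + q = 0 with p = s − (tr M)²/3 = -23.000000 and q = −2(tr M)³/27 + (tr M)·s/3 − det M = -3.000000.
Three real roots ⇒ use the trigonometric (Viète) form: r = 2√(−p/3) = 5.537749, φ = arccos(3q/(p·r)) = arccos(0.070661) = 1.500076 rad.
y_k = r·cos(φ/3 − 2πk/3) for k = 0, 1, 2 gives y = 4.859765, -0.130531, -4.729233.
λ_k = y_k + 1.000000 gives λ = 5.8598, 0.8695, -3.7292 (check: the sum is 3.0000 = tr M).

Hence λ_max = 5.8598 and λ_min = -3.7292.


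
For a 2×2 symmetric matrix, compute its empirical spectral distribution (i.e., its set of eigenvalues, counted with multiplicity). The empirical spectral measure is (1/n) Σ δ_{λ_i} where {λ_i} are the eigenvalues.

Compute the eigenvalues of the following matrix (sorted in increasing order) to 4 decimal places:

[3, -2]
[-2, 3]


Since M is real symmetric, both eigenvalues are real; they are the roots of det(λI − M) = λ² − (tr M) λ + det M.
tr M = 3 + 3 = 6.
det M = 3·3 − (-2)² = 9 − 4 = 5.
Characteristic polynomial: λ² − 6λ + 5 = 0.
Discriminant Δ = (tr M)² − 4·det M = 36 − 20 = 16; √Δ = 4.000000.
λ = (tr M ± √Δ)/2 = (6 ± 4.000000)/2, giving (tr M − √Δ)/2 = 1.0000 and (tr M + √Δ)/2 = 5.0000.

Eigenvalues sorted in increasing order: [1.0000, 5.0000].


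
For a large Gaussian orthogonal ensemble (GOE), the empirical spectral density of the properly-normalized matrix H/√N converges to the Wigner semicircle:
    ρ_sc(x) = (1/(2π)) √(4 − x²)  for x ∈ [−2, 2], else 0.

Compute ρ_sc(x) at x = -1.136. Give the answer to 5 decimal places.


ρ_sc(x) = (1/(2π)) √(4 − x²). With x = -1.136:
  4 − x² = 4 − (-1.136)² = 4 − 1.290496 = 2.709504.
  √(4 − x²) = 1.646057.
  1/(2π) = 0.159155.
  ρ_sc(-1.136) = 0.159155 · 1.646057 = 0.261978.

Rounded to 5 decimal places: ρ_sc(-1.136) ≈ 0.26198.


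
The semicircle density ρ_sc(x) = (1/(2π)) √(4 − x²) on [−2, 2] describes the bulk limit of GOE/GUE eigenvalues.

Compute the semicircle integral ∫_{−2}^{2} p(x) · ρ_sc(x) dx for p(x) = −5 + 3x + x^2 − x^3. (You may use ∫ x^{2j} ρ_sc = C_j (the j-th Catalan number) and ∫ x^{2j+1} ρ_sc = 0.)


Write p(x) = Σ a_i x^i, split into monomials and integrate each against ρ_sc separately.
Using ∫ x^{2j} ρ_sc = C_j = (1/(j+1)) C(2j, j) (Catalan numbers) and ∫ x^{2j+1} ρ_sc = 0 (odd monomials vanish by symmetry):
  i = 0 (even): a_0 · C_{0} = -5 · 1 = -5
  i = 1 (odd): ∫ x^1 ρ_sc = 0 (vanishes)
  i = 2 (even): a_2 · C_{1} = 1 · 1 = 1
  i = 3 (odd): ∫ x^3 ρ_sc = 0 (vanishes)

Summing the contributions: ∫_{−2}^{2} p(x) ρ_sc(x) dx = (-5) + 1 = -4.


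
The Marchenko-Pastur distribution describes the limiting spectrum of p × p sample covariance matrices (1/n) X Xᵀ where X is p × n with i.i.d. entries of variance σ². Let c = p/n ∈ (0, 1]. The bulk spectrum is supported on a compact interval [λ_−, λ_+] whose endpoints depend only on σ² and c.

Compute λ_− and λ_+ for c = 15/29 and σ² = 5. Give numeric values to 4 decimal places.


c = 15/29 = 0.517241; √c = 0.719195.
λ_− = σ² (1 − √c)² = 5 · (1 − 0.719195)² = 5 · (0.280805)² = 0.394257.
λ_+ = σ² (1 + √c)² = 5 · (1 + 0.719195)² = 5 · (1.719195)² = 14.778156.

Rounded to 4 decimal places: λ_− ≈ 0.3943, λ_+ ≈ 14.7782.


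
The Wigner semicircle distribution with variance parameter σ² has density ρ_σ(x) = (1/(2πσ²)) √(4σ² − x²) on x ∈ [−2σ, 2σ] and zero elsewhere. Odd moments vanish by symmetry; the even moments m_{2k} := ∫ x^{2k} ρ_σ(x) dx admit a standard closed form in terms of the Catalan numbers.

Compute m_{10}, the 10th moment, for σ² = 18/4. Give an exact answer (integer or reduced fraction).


By the scaled semicircle moment identity, m_{2k} = σ^{2k} · C_k with k = 5.
C_5 = (1/(k+1)) · C(2k, k) = (1/6) · C(10, 5) = (1/6) · 252 = 42.
σ^{2k} = (σ²)^k = (18/4)^5 = 59049/32.

Therefore m_{10} = σ^{10} · C_5 = (59049/32) · 42 = 1240029/16.


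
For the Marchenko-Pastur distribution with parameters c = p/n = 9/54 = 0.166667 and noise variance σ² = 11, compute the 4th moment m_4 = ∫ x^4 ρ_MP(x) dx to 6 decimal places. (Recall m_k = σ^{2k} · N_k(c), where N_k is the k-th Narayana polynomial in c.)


E[X⁴] = σ⁸ (1 + 6c + 6c² + c³) (fourth MP moment). With σ² = 11 (so σ⁸ = 14641) and c = 9/54 = 0.166667: E[X⁴] = 14641 · (1 + 6·0.166667 + 6·(0.166667)² + (0.166667)³) = 14641 · 2.171296.

So E[X^4] = 31789.949074.


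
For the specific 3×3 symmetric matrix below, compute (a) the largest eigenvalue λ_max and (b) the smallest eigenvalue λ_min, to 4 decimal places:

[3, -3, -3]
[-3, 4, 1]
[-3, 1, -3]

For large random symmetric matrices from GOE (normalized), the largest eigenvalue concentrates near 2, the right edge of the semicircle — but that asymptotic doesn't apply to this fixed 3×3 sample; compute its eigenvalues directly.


Since M is real symmetric, all three eigenvalues are real; they are the roots of det(λI − M) = λ³ − (tr M) λ² + s λ − det M, where s is the sum of the principal 2×2 minors.
tr M = 3 + 4 + (-3) = 4.
s = (3·4 − (-3)²) + (3·(-3) − (-3)²) + (4·(-3) − 1²) = 3 + (-18) + (-13) = -28.
det M (expand along row 1) = 3·(-13) − (-3)·12 + (-3)·9 = -30.
Characteristic polynomial: λ³ − 4λ² − 28λ + 30 = 0.
Substitute λ = y + (tr M)/3 = y + 1.333333 to remove the quadratic term: y³ + p·y + q = 0 with p = s − (tr M)²/3 = -33.333333 and q = −2(tr M)³/27 + (tr M)·s/3 − det M = -12.074074.
Three real roots ⇒ use the trigonometric (Viète) form: r = 2√(−p/3) = 6.666667, φ = arccos(3q/(p·r)) = arccos(0.163000) = 1.407066 rad.
y_k = r·cos(φ/3 − 2πk/3) for k = 0, 1, 2 gives y = 5.946739, -0.363665, -5.583074.
λ_k = y_k + 1.333333 gives λ = 7.2801, 0.9697, -4.2497 (check: the sum is 4.0000 = tr M).

Hence λ_max = 7.2801 and λ_min = -4.2497.


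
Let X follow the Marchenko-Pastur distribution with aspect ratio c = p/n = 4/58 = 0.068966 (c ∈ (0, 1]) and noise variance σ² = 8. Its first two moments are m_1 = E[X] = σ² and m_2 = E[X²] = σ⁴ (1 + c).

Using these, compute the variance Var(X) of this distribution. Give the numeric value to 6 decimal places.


m_1 = E[X] = σ² = 8, so m_1² = 64.
m_2 = E[X²] = σ⁴ (1 + c) = 64 · (1 + 0.068966) = 64 · 1.068966 = 68.413793.
(Note m_2 − m_1² simplifies to c · σ⁴ = 0.068966 · 64.)

Var(X) = m_2 − m_1² = 68.413793 − 64 = 4.413793.


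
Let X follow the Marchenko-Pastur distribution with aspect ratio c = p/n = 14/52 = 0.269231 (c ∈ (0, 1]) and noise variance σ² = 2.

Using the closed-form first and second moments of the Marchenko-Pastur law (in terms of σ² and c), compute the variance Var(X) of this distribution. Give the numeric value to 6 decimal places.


Recall the MP moments m_1 = E[X] = σ² and m_2 = E[X²] = σ⁴ (1 + c).
m_1 = E[X] = σ² = 2, so m_1² = 4.
m_2 = E[X²] = σ⁴ (1 + c) = 4 · (1 + 0.269231) = 4 · 1.269231 = 5.076923.
(Note m_2 − m_1² simplifies to c · σ⁴ = 0.269231 · 4.)

Var(X) = m_2 − m_1² = 5.076923 − 4 = 1.076923.


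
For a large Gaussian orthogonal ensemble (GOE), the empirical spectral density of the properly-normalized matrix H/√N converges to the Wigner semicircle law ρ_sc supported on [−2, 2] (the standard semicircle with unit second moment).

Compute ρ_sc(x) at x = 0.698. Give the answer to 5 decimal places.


ρ_sc(x) = (1/(2π)) √(4 − x²). With x = 0.698:
  4 − x² = 4 − (0.698)² = 4 − 0.487204 = 3.512796.
  √(4 − x²) = 1.874245.
  1/(2π) = 0.159155.
  ρ_sc(0.698) = 0.159155 · 1.874245 = 0.298295.

Rounded to 5 decimal places: ρ_sc(0.698) ≈ 0.29830.


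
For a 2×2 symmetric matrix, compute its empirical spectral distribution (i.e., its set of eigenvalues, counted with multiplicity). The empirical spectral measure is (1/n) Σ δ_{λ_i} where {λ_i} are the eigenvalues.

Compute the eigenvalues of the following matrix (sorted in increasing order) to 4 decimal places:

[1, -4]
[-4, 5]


Since M is real symmetric, both eigenvalues are real; they are the roots of det(λI − M) = λ² − (tr M) λ + det M.
tr M = 1 + 5 = 6.
det M = 1·5 − (-4)² = 5 − 16 = -11.
Characteristic polynomial: λ² − 6λ − 11 = 0.
Discriminant Δ = (tr M)² − 4·det M = 36 − (-44) = 80; √Δ = 8.944272.
λ = (tr M ± √Δ)/2 = (6 ± 8.944272)/2, giving (tr M − √Δ)/2 = -1.4721 and (tr M + √Δ)/2 = 7.4721.

Eigenvalues sorted in increasing order: [-1.4721, 7.4721].


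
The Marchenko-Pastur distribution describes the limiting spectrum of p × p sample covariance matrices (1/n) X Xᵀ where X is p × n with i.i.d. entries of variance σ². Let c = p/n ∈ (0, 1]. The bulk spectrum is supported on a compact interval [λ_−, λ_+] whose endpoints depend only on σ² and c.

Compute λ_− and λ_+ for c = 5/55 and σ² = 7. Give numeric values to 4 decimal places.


c = 5/55 = 0.090909; √c = 0.301511.
λ_− = σ² (1 − √c)² = 7 · (1 − 0.301511)² = 7 · (0.698489)² = 3.415205.
λ_+ = σ² (1 + √c)² = 7 · (1 + 0.301511)² = 7 · (1.301511)² = 11.857522.

Rounded to 4 decimal places: λ_− ≈ 3.4152, λ_+ ≈ 11.8575.


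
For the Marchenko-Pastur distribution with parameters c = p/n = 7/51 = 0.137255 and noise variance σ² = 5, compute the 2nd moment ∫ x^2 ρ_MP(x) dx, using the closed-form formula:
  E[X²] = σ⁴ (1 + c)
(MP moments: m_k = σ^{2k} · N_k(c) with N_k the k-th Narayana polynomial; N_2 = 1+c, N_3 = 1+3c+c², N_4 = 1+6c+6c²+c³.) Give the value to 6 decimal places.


E[X²] = σ⁴ (1 + c) (second MP moment). With σ² = 5 (so σ⁴ = 25) and c = 7/51 = 0.137255: E[X²] = 25 · (1 + 0.137255) = 25 · 1.137255.

So E[X^2] = 28.431373.


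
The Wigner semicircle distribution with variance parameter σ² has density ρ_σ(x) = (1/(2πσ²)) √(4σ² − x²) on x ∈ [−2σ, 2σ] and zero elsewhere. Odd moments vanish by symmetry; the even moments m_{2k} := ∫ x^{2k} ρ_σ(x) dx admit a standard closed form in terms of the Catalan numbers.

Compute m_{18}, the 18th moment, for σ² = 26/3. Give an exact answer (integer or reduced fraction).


By the scaled semicircle moment identity, m_{2k} = σ^{2k} · C_k with k = 9.
C_9 = (1/(k+1)) · C(2k, k) = (1/10) · C(18, 9) = (1/10) · 48620 = 4862.
σ^{2k} = (σ²)^k = (26/3)^9 = 5429503678976/19683.

Therefore m_{18} = σ^{18} · C_9 = (5429503678976/19683) · 4862 = 26398246887181312/19683.


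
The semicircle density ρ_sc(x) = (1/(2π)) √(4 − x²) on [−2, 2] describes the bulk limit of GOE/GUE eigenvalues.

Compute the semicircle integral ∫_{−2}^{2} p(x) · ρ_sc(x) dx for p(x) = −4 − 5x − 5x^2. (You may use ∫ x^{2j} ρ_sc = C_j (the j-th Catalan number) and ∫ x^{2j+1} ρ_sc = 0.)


Write p(x) = Σ a_i x^i, split into monomials and integrate each against ρ_sc separately.
Using ∫ x^{2j} ρ_sc = C_j = (1/(j+1)) C(2j, j) (Catalan numbers) and ∫ x^{2j+1} ρ_sc = 0 (odd monomials vanish by symmetry):
  i = 0 (even): a_0 · C_{0} = -4 · 1 = -4
  i = 1 (odd): ∫ x^1 ρ_sc = 0 (vanishes)
  i = 2 (even): a_2 · C_{1} = -5 · 1 = -5

Summing the contributions: ∫_{−2}^{2} p(x) ρ_sc(x) dx = (-4) + (-5) = -9.


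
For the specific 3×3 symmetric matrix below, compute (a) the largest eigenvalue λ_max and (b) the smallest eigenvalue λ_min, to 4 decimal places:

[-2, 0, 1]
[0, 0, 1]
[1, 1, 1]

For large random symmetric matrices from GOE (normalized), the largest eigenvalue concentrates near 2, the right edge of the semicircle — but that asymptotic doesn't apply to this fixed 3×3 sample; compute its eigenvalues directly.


Since M is real symmetric, all three eigenvalues are real; they are the roots of det(λI − M) = λ³ − (tr M) λ² + s λ − det M, where s is the sum of the principal 2×2 minors.
tr M = -2 + 0 + 1 = -1.
s = ((-2)·0 − 0²) + ((-2)·1 − 1²) + (0·1 − 1²) = 0 + (-3) + (-1) = -4.
det M (expand along row 1) = (-2)·(-1) − 0·(-1) + 1·0 = 2.
Characteristic polynomial: λ³ + λ² − 4λ − 2 = 0.
Substitute λ = y + (tr M)/3 = y − 0.333333 to remove the quadratic term: y³ + p·y + q = 0 with p = s − (tr M)²/3 = -4.333333 and q = −2(tr M)³/27 + (tr M)·s/3 − det M = -0.592593.
Three real roots ⇒ use the trigonometric (Viète) form: r = 2√(−p/3) = 2.403701, φ = arccos(3q/(p·r)) = arccos(0.170677) = 1.399280 rad.
y_k = r·cos(φ/3 − 2πk/3) for k = 0, 1, 2 gives y = 2.146940, -0.137350, -2.009590.
λ_k = y_k − 0.333333 gives λ = 1.8136, -0.4707, -2.3429 (check: the sum is -1.0000 = tr M).

Hence λ_max = 1.8136 and λ_min = -2.3429.


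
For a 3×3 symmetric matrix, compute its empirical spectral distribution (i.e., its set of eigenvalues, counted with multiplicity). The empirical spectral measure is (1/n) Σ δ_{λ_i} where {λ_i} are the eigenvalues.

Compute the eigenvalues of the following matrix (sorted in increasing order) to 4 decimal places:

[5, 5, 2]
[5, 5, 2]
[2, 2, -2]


Since M is real symmetric, all three eigenvalues are real; they are the roots of det(λI − M) = λ³ − (tr M) λ² + s λ − det M, where s is the sum of the principal 2×2 minors.
tr M = 5 + 5 + (-2) = 8.
s = (5·5 − 5²) + (5·(-2) − 2²) + (5·(-2) − 2²) = 0 + (-14) + (-14) = -28.
det M (expand along row 1) = 5·(-14) − 5·(-14) + 2·0 = 0.
Characteristic polynomial: λ³ − 8λ² − 28λ = 0.
Substitute λ = y + (tr M)/3 = y + 2.666667 to remove the quadratic term: y³ + p·y + q = 0 with p = s − (tr M)²/3 = -49.333333 and q = −2(tr M)³/27 + (tr M)·s/3 − det M = -112.592593.
Three real roots ⇒ use the trigonometric (Viète) form: r = 2√(−p/3) = 8.110350, φ = arccos(3q/(p·r)) = arccos(0.844211) = 0.565705 rad.
y_k = r·cos(φ/3 − 2πk/3) for k = 0, 1, 2 gives y = 7.966583, -2.666667, -5.299916.
λ_k = y_k + 2.666667 gives λ = 10.6332, 0.0000, -2.6332 (check: the sum is 8.0000 = tr M).

Eigenvalues sorted in increasing order: [-2.6332, 0.0000, 10.6332].


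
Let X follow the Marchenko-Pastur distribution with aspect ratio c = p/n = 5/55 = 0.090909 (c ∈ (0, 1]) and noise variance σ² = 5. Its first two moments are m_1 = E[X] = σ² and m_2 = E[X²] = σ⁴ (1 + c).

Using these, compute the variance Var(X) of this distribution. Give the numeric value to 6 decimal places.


m_1 = E[X] = σ² = 5, so m_1² = 25.
m_2 = E[X²] = σ⁴ (1 + c) = 25 · (1 + 0.090909) = 25 · 1.090909 = 27.272727.
(Note m_2 − m_1² simplifies to c · σ⁴ = 0.090909 · 25.)

Var(X) = m_2 − m_1² = 27.272727 − 25 = 2.272727.


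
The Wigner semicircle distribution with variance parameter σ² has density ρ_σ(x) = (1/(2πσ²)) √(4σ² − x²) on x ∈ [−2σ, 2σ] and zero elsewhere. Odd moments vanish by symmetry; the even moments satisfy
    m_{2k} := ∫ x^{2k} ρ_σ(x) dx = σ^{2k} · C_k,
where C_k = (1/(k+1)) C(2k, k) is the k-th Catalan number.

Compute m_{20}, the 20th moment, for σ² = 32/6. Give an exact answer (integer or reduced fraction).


By the scaled semicircle moment identity, m_{2k} = σ^{2k} · C_k with k = 10.
C_10 = (1/(k+1)) · C(2k, k) = (1/11) · C(20, 10) = (1/11) · 184756 = 16796.
σ^{2k} = (σ²)^k = (32/6)^10 = 1099511627776/59049.

Therefore m_{20} = σ^{20} · C_10 = (1099511627776/59049) · 16796 = 18467397300125696/59049.


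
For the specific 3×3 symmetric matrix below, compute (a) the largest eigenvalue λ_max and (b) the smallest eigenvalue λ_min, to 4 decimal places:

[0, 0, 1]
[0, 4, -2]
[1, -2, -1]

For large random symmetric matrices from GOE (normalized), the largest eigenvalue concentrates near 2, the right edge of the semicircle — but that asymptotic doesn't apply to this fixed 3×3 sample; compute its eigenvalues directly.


Since M is real symmetric, all three eigenvalues are real; they are the roots of det(λI − M) = λ³ − (tr M) λ² + s λ − det M, where s is the sum of the principal 2×2 minors.
tr M = 0 + 4 + (-1) = 3.
s = (0·4 − 0²) + (0·(-1) − 1²) + (4·(-1) − (-2)²) = 0 + (-1) + (-8) = -9.
det M (expand along row 1) = 0·(-8) − 0·2 + 1·(-4) = -4.
Characteristic polynomial: λ³ − 3λ² − 9λ + 4 = 0.
Substitute λ = y + (tr M)/3 = y + 1.000000 to remove the quadratic term: y³ + p·y + q = 0 with p = s − (tr M)²/3 = -12.000000 and q = −2(tr M)³/27 + (tr M)·s/3 − det M = -7.000000.
Three real roots ⇒ use the trigonometric (Viète) form: r = 2√(−p/3) = 4.000000, φ = arccos(3q/(p·r)) = arccos(0.437500) = 1.117980 rad.
y_k = r·cos(φ/3 − 2πk/3) for k = 0, 1, 2 gives y = 3.725449, -0.601466, -3.123983.
λ_k = y_k + 1.000000 gives λ = 4.7254, 0.3985, -2.1240 (check: the sum is 3.0000 = tr M).

Hence λ_max = 4.7254 and λ_min = -2.1240.


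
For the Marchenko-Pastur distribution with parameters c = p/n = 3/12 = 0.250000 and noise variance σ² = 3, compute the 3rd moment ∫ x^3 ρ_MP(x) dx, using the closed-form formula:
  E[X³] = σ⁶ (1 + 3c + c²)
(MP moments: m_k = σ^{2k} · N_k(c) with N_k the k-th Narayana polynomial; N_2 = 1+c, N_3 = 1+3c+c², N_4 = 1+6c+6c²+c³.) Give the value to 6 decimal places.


E[X³] = σ⁶ (1 + 3c + c²) (third MP moment). With σ² = 3 (so σ⁶ = 27) and c = 3/12 = 0.250000: E[X³] = 27 · (1 + 3·0.250000 + (0.250000)²) = 27 · 1.812500.

So E[X^3] = 48.937500.


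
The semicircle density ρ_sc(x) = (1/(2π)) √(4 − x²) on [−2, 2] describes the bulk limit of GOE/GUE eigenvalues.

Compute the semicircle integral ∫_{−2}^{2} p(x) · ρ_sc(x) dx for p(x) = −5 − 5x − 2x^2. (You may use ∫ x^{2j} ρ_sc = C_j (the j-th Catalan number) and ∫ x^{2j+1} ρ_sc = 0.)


Write p(x) = Σ a_i x^i, split into monomials and integrate each against ρ_sc separately.
Using ∫ x^{2j} ρ_sc = C_j = (1/(j+1)) C(2j, j) (Catalan numbers) and ∫ x^{2j+1} ρ_sc = 0 (odd monomials vanish by symmetry):
  i = 0 (even): a_0 · C_{0} = -5 · 1 = -5
  i = 1 (odd): ∫ x^1 ρ_sc = 0 (vanishes)
  i = 2 (even): a_2 · C_{1} = -2 · 1 = -2

Summing the contributions: ∫_{−2}^{2} p(x) ρ_sc(x) dx = (-5) + (-2) = -7.


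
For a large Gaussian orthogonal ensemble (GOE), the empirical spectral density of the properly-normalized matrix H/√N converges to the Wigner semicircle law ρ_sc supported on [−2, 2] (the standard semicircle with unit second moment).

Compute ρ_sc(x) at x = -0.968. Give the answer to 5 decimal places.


ρ_sc(x) = (1/(2π)) √(4 − x²). With x = -0.968:
  4 − x² = 4 − (-0.968)² = 4 − 0.937024 = 3.062976.
  √(4 − x²) = 1.750136.
  1/(2π) = 0.159155.
  ρ_sc(-0.968) = 0.159155 · 1.750136 = 0.278543.

Rounded to 5 decimal places: ρ_sc(-0.968) ≈ 0.27854.


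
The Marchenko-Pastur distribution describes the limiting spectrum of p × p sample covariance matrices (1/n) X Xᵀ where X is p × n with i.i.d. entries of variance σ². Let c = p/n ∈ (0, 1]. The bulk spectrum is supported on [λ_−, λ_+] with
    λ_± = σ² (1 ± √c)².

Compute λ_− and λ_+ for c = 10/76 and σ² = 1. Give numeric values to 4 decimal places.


c = 10/76 = 0.131579; √c = 0.362738.
λ_− = σ² (1 − √c)² = 1 · (1 − 0.362738)² = 1 · (0.637262)² = 0.406103.
λ_+ = σ² (1 + √c)² = 1 · (1 + 0.362738)² = 1 · (1.362738)² = 1.857055.

Rounded to 4 decimal places: λ_− ≈ 0.4061, λ_+ ≈ 1.8571.


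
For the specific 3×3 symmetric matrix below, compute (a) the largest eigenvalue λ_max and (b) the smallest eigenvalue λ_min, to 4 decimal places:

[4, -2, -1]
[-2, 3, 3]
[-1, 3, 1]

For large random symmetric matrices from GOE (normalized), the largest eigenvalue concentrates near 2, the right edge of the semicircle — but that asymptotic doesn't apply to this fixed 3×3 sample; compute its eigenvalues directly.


Since M is real symmetric, all three eigenvalues are real; they are the roots of det(λI − M) = λ³ − (tr M) λ² + s λ − det M, where s is the sum of the principal 2×2 minors.
tr M = 4 + 3 + 1 = 8.
s = (4·3 − (-2)²) + (4·1 − (-1)²) + (3·1 − 3²) = 8 + 3 + (-6) = 5.
det M (expand along row 1) = 4·(-6) − (-2)·1 + (-1)·(-3) = -19.
Characteristic polynomial: λ³ − 8λ² + 5λ + 19 = 0.
Substitute λ = y + (tr M)/3 = y + 2.666667 to remove the quadratic term: y³ + p·y + q = 0 with p = s − (tr M)²/3 = -16.333333 and q = −2(tr M)³/27 + (tr M)·s/3 − det M = -5.592593.
Three real roots ⇒ use the trigonometric (Viète) form: r = 2√(−p/3) = 4.666667, φ = arccos(3q/(p·r)) = arccos(0.220117) = 1.348862 rad.
y_k = r·cos(φ/3 − 2πk/3) for k = 0, 1, 2 gives y = 4.202856, -0.344916, -3.857940.
λ_k = y_k + 2.666667 gives λ = 6.8695, 2.3218, -1.1913 (check: the sum is 8.0000 = tr M).

Hence λ_max = 6.8695 and λ_min = -1.1913.


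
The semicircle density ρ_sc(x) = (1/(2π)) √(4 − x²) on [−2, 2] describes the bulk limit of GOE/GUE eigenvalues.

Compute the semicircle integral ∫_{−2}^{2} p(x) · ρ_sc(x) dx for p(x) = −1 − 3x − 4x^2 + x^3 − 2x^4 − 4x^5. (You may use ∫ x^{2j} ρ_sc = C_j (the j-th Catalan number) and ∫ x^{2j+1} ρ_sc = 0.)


Write p(x) = Σ a_i x^i, split into monomials and integrate each against ρ_sc separately.
Using ∫ x^{2j} ρ_sc = C_j = (1/(j+1)) C(2j, j) (Catalan numbers) and ∫ x^{2j+1} ρ_sc = 0 (odd monomials vanish by symmetry):
  i = 0 (even): a_0 · C_{0} = -1 · 1 = -1
  i = 1 (odd): ∫ x^1 ρ_sc = 0 (vanishes)
  i = 2 (even): a_2 · C_{1} = -4 · 1 = -4
  i = 3 (odd): ∫ x^3 ρ_sc = 0 (vanishes)
  i = 4 (even): a_4 · C_{2} = -2 · 2 = -4
  i = 5 (odd): ∫ x^5 ρ_sc = 0 (vanishes)

Summing the contributions: ∫_{−2}^{2} p(x) ρ_sc(x) dx = (-1) + (-4) + (-4) = -9.


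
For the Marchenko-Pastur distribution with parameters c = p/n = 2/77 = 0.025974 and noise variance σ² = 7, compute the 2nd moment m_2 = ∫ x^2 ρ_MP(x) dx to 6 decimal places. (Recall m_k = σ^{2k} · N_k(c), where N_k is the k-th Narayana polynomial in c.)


E[X²] = σ⁴ (1 + c) (second MP moment). With σ² = 7 (so σ⁴ = 49) and c = 2/77 = 0.025974: E[X²] = 49 · (1 + 0.025974) = 49 · 1.025974.

So E[X^2] = 50.272727.


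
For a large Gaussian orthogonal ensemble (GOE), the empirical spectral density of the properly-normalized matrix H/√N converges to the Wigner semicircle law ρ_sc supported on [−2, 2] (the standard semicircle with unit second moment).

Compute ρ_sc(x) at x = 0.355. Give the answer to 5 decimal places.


ρ_sc(x) = (1/(2π)) √(4 − x²). With x = 0.355:
  4 − x² = 4 − (0.355)² = 4 − 0.126025 = 3.873975.
  √(4 − x²) = 1.968242.
  1/(2π) = 0.159155.
  ρ_sc(0.355) = 0.159155 · 1.968242 = 0.313255.

Rounded to 5 decimal places: ρ_sc(0.355) ≈ 0.31326.


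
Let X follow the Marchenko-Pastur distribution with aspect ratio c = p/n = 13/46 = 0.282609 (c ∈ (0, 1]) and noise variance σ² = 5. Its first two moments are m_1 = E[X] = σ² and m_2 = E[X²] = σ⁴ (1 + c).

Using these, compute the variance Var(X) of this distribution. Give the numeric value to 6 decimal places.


m_1 = E[X] = σ² = 5, so m_1² = 25.
m_2 = E[X²] = σ⁴ (1 + c) = 25 · (1 + 0.282609) = 25 · 1.282609 = 32.065217.
(Note m_2 − m_1² simplifies to c · σ⁴ = 0.282609 · 25.)

Var(X) = m_2 − m_1² = 32.065217 − 25 = 7.065217.


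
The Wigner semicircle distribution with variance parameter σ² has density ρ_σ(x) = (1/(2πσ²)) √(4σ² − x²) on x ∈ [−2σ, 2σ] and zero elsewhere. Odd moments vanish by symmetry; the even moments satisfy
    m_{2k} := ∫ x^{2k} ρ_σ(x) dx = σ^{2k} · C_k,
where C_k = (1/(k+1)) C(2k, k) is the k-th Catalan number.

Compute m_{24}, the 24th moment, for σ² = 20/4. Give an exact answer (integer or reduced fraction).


By the scaled semicircle moment identity, m_{2k} = σ^{2k} · C_k with k = 12.
C_12 = (1/(k+1)) · C(2k, k) = (1/13) · C(24, 12) = (1/13) · 2704156 = 208012.
σ^{2k} = (σ²)^k = (20/4)^12 = 244140625.

Therefore m_{24} = σ^{24} · C_12 = 244140625 · 208012 = 50784179687500.


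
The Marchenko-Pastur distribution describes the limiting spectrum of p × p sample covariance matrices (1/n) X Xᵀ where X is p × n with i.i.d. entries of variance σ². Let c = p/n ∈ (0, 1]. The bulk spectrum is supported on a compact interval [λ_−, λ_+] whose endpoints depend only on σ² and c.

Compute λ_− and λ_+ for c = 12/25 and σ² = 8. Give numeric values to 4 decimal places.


c = 12/25 = 0.480000; √c = 0.692820.
λ_− = σ² (1 − √c)² = 8 · (1 − 0.692820)² = 8 · (0.307180)² = 0.754875.
λ_+ = σ² (1 + √c)² = 8 · (1 + 0.692820)² = 8 · (1.692820)² = 22.925125.

Rounded to 4 decimal places: λ_− ≈ 0.7549, λ_+ ≈ 22.9251.


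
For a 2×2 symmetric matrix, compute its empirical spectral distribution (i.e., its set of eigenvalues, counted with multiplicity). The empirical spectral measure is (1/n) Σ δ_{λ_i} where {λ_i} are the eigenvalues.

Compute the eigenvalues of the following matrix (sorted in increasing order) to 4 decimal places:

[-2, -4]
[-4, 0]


Since M is real symmetric, both eigenvalues are real; they are the roots of det(λI − M) = λ² − (tr M) λ + det M.
tr M = -2 + 0 = -2.
det M = (-2)·0 − (-4)² = 0 − 16 = -16.
Characteristic polynomial: λ² + 2λ − 16 = 0.
Discriminant Δ = (tr M)² − 4·det M = 4 − (-64) = 68; √Δ = 8.246211.
λ = (tr M ± √Δ)/2 = (-2 ± 8.246211)/2, giving (tr M − √Δ)/2 = -5.1231 and (tr M + √Δ)/2 = 3.1231.

Eigenvalues sorted in increasing order: [-5.1231, 3.1231].


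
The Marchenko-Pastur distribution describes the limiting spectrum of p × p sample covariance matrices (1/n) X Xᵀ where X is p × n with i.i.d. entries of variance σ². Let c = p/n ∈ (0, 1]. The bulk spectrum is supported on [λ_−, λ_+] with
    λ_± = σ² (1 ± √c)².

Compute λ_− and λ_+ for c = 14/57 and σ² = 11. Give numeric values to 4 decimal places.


c = 14/57 = 0.245614; √c = 0.495595.
λ_− = σ² (1 − √c)² = 11 · (1 − 0.495595)² = 11 · (0.504405)² = 2.798673.
λ_+ = σ² (1 + √c)² = 11 · (1 + 0.495595)² = 11 · (1.495595)² = 24.604836.

Rounded to 4 decimal places: λ_− ≈ 2.7987, λ_+ ≈ 24.6048.


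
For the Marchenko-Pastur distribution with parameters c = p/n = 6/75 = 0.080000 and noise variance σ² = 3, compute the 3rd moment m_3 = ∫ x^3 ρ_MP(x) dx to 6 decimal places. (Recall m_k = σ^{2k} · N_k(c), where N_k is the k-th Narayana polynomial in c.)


E[X³] = σ⁶ (1 + 3c + c²) (third MP moment). With σ² = 3 (so σ⁶ = 27) and c = 6/75 = 0.080000: E[X³] = 27 · (1 + 3·0.080000 + (0.080000)²) = 27 · 1.246400.

So E[X^3] = 33.652800.


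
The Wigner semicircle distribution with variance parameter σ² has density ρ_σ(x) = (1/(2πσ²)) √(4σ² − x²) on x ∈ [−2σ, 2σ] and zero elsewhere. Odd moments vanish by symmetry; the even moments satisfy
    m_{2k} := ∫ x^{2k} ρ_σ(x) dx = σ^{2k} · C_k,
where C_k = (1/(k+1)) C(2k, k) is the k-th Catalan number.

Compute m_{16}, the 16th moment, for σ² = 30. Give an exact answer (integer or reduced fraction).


By the scaled semicircle moment identity, m_{2k} = σ^{2k} · C_k with k = 8.
C_8 = (1/(k+1)) · C(2k, k) = (1/9) · C(16, 8) = (1/9) · 12870 = 1430.
σ^{2k} = (σ²)^k = (30)^8 = 656100000000.

Therefore m_{16} = σ^{16} · C_8 = 656100000000 · 1430 = 938223000000000.


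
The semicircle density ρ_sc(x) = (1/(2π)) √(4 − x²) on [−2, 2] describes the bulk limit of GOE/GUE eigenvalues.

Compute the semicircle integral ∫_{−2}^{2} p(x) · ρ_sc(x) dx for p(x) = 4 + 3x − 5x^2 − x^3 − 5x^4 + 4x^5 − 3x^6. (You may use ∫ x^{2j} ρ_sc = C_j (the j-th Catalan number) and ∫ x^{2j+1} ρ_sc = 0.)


Write p(x) = Σ a_i x^i, split into monomials and integrate each against ρ_sc separately.
Using ∫ x^{2j} ρ_sc = C_j = (1/(j+1)) C(2j, j) (Catalan numbers) and ∫ x^{2j+1} ρ_sc = 0 (odd monomials vanish by symmetry):
  i = 0 (even): a_0 · C_{0} = 4 · 1 = 4
  i = 1 (odd): ∫ x^1 ρ_sc = 0 (vanishes)
  i = 2 (even): a_2 · C_{1} = -5 · 1 = -5
  i = 3 (odd): ∫ x^3 ρ_sc = 0 (vanishes)
  i = 4 (even): a_4 · C_{2} = -5 · 2 = -10
  i = 5 (odd): ∫ x^5 ρ_sc = 0 (vanishes)
  i = 6 (even): a_6 · C_{3} = -3 · 5 = -15

Summing the contributions: ∫_{−2}^{2} p(x) ρ_sc(x) dx = 4 + (-5) + (-10) + (-15) = -26.


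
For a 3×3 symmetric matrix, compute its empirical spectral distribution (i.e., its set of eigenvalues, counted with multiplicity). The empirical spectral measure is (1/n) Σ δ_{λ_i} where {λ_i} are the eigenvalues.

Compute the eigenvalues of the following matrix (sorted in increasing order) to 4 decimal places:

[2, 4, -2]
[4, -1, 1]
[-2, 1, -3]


Since M is real symmetric, all three eigenvalues are real; they are the roots of det(λI − M) = λ³ − (tr M) λ² + s λ − det M, where s is the sum of the principal 2×2 minors.
tr M = 2 + (-1) + (-3) = -2.
s = (2·(-1) − 4²) + (2·(-3) − (-2)²) + ((-1)·(-3) − 1²) = -18 + (-10) + 2 = -26.
det M (expand along row 1) = 2·2 − 4·(-10) + (-2)·2 = 40.
Characteristic polynomial: λ³ + 2λ² − 26λ − 40 = 0.
Substitute λ = y + (tr M)/3 = y − 0.666667 to remove the quadratic term: y³ + p·y + q = 0 with p = s − (tr M)²/3 = -27.333333 and q = −2(tr M)³/27 + (tr M)·s/3 − det M = -22.074074.
Three real roots ⇒ use the trigonometric (Viète) form: r = 2√(−p/3) = 6.036923, φ = arccos(3q/(p·r)) = arccos(0.401324) = 1.157834 rad.
y_k = r·cos(φ/3 − 2πk/3) for k = 0, 1, 2 gives y = 5.592867, -0.828385, -4.764482.
λ_k = y_k − 0.666667 gives λ = 4.9262, -1.4951, -5.4311 (check: the sum is -2.0000 = tr M).

Eigenvalues sorted in increasing order: [-5.4311, -1.4951, 4.9262].


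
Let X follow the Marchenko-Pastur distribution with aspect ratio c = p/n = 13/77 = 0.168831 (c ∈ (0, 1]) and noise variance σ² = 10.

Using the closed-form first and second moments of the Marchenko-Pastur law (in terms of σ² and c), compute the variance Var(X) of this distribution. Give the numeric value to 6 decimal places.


Recall the MP moments m_1 = E[X] = σ² and m_2 = E[X²] = σ⁴ (1 + c).
m_1 = E[X] = σ² = 10, so m_1² = 100.
m_2 = E[X²] = σ⁴ (1 + c) = 100 · (1 + 0.168831) = 100 · 1.168831 = 116.883117.
(Note m_2 − m_1² simplifies to c · σ⁴ = 0.168831 · 100.)

Var(X) = m_2 − m_1² = 116.883117 − 100 = 16.883117.


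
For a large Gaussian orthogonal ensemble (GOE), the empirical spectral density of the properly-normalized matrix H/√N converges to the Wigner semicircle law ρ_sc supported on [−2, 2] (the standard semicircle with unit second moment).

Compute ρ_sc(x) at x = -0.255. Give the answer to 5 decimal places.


ρ_sc(x) = (1/(2π)) √(4 − x²). With x = -0.255:
  4 − x² = 4 − (-0.255)² = 4 − 0.065025 = 3.934975.
  √(4 − x²) = 1.983677.
  1/(2π) = 0.159155.
  ρ_sc(-0.255) = 0.159155 · 1.983677 = 0.315712.

Rounded to 5 decimal places: ρ_sc(-0.255) ≈ 0.31571.


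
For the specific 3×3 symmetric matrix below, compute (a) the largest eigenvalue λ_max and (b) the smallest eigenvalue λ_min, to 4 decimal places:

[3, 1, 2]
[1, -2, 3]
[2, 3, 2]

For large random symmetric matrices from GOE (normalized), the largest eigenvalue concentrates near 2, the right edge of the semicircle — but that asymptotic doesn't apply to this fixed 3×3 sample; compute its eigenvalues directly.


Since M is real symmetric, all three eigenvalues are real; they are the roots of det(λI − M) = λ³ − (tr M) λ² + s λ − det M, where s is the sum of the principal 2×2 minors.
tr M = 3 + (-2) + 2 = 3.
s = (3·(-2) − 1²) + (3·2 − 2²) + ((-2)·2 − 3²) = -7 + 2 + (-13) = -18.
det M (expand along row 1) = 3·(-13) − 1·(-4) + 2·7 = -21.
Characteristic polynomial: λ³ − 3λ² − 18λ + 21 = 0.
Substitute λ = y + (tr M)/3 = y + 1.000000 to remove the quadratic term: y³ + p·y + q = 0 with p = s − (tr M)²/3 = -21.000000 and q = −2(tr M)³/27 + (tr M)·s/3 − det M = 1.000000.
Three real roots ⇒ use the trigonometric (Viète) form: r = 2√(−p/3) = 5.291503, φ = arccos(3q/(p·r)) = arccos(-0.026997) = 1.597797 rad.
y_k = r·cos(φ/3 − 2πk/3) for k = 0, 1, 2 gives y = 4.558578, 0.047624, -4.606202.
λ_k = y_k + 1.000000 gives λ = 5.5586, 1.0476, -3.6062 (check: the sum is 3.0000 = tr M).

Hence λ_max = 5.5586 and λ_min = -3.6062.


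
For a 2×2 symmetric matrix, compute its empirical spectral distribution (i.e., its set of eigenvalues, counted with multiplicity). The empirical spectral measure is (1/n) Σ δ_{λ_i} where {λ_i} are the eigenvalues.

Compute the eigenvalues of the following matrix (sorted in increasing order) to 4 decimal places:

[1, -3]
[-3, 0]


Since M is real symmetric, both eigenvalues are real; they are the roots of det(λI − M) = λ² − (tr M) λ + det M.
tr M = 1 + 0 = 1.
det M = 1·0 − (-3)² = 0 − 9 = -9.
Characteristic polynomial: λ² − λ − 9 = 0.
Discriminant Δ = (tr M)² − 4·det M = 1 − (-36) = 37; √Δ = 6.082763.
λ = (tr M ± √Δ)/2 = (1 ± 6.082763)/2, giving (tr M − √Δ)/2 = -2.5414 and (tr M + √Δ)/2 = 3.5414.

Eigenvalues sorted in increasing order: [-2.5414, 3.5414].


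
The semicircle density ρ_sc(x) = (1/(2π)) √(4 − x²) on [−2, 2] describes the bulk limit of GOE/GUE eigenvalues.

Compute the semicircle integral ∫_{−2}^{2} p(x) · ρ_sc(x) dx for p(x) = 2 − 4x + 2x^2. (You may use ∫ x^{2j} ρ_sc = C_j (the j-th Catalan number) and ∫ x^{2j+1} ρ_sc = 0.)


Write p(x) = Σ a_i x^i, split into monomials and integrate each against ρ_sc separately.
Using ∫ x^{2j} ρ_sc = C_j = (1/(j+1)) C(2j, j) (Catalan numbers) and ∫ x^{2j+1} ρ_sc = 0 (odd monomials vanish by symmetry):
  i = 0 (even): a_0 · C_{0} = 2 · 1 = 2
  i = 1 (odd): ∫ x^1 ρ_sc = 0 (vanishes)
  i = 2 (even): a_2 · C_{1} = 2 · 1 = 2

Summing the contributions: ∫_{−2}^{2} p(x) ρ_sc(x) dx = 2 + 2 = 4.


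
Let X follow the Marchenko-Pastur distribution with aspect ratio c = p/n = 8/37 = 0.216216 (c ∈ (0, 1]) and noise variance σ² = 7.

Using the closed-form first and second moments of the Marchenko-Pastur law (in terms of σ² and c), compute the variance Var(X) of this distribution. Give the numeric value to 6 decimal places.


Recall the MP moments m_1 = E[X] = σ² and m_2 = E[X²] = σ⁴ (1 + c).
m_1 = E[X] = σ² = 7, so m_1² = 49.
m_2 = E[X²] = σ⁴ (1 + c) = 49 · (1 + 0.216216) = 49 · 1.216216 = 59.594595.
(Note m_2 − m_1² simplifies to c · σ⁴ = 0.216216 · 49.)

Var(X) = m_2 − m_1² = 59.594595 − 49 = 10.594595.


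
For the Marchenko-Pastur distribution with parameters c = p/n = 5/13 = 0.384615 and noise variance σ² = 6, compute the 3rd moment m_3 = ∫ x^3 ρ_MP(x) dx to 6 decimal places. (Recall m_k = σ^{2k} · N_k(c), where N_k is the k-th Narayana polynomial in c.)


E[X³] = σ⁶ (1 + 3c + c²) (third MP moment). With σ² = 6 (so σ⁶ = 216) and c = 5/13 = 0.384615: E[X³] = 216 · (1 + 3·0.384615 + (0.384615)²) = 216 · 2.301775.

So E[X^3] = 497.183432.


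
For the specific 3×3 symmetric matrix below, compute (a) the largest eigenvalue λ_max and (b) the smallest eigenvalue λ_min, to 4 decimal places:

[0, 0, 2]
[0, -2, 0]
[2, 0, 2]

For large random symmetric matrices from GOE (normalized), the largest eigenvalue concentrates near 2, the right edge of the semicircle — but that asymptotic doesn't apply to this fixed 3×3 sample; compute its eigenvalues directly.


Since M is real symmetric, all three eigenvalues are real; they are the roots of det(λI − M) = λ³ − (tr M) λ² + s λ − det M, where s is the sum of the principal 2×2 minors.
tr M = 0 + (-2) + 2 = 0.
s = (0·(-2) − 0²) + (0·2 − 2²) + ((-2)·2 − 0²) = 0 + (-4) + (-4) = -8.
det M (expand along row 1) = 0·(-4) − 0·0 + 2·4 = 8.
Characteristic polynomial: λ³ − 8λ − 8 = 0.
Substitute λ = y + (tr M)/3 = y + 0.000000 to remove the quadratic term: y³ + p·y + q = 0 with p = s − (tr M)²/3 = -8.000000 and q = −2(tr M)³/27 + (tr M)·s/3 − det M = -8.000000.
Three real roots ⇒ use the trigonometric (Viète) form: r = 2√(−p/3) = 3.265986, φ = arccos(3q/(p·r)) = arccos(0.918559) = 0.406378 rad.
y_k = r·cos(φ/3 − 2πk/3) for k = 0, 1, 2 gives y = 3.236068, -1.236068, -2.000000.
λ_k = y_k + 0.000000 gives λ = 3.2361, -1.2361, -2.0000 (check: the sum is 0.0000 = tr M).

Hence λ_max = 3.2361 and λ_min = -2.0000.
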